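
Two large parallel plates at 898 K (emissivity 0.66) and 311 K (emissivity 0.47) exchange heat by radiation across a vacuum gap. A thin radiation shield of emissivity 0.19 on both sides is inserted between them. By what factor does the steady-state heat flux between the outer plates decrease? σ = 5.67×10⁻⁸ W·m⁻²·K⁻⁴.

Without shield: q₀ = σΔ(T⁴)/(1/ε₁+1/ε₂−1) with denominator 2.643.
With shield the two gaps are in series; the resistances add: (1/ε₁+1/ε_s−1)+(1/ε_s+1/ε₂−1) = 5.778+6.391 = 12.17.
Heat-flux ratio q₀/q = 12.17/2.643.

factor ≈ 4.60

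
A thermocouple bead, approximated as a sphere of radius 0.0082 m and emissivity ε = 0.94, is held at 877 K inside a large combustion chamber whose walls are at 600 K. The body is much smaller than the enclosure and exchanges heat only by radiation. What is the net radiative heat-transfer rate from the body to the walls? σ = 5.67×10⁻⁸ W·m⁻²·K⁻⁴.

P_net ≈ 20.8 W

For a small grey body in a large enclosure: P_net = εσA(T_body⁴ − T_wall⁴).
A = 4πr² = 8.450×10⁻⁴ m²; T_body⁴ − T_wall⁴ = 5.916×10¹¹ − 1.296×10¹¹ = 4.620×10¹¹ K⁴.
|P_net| = 0.94·5.67×10⁻⁸·8.450×10⁻⁴·4.620×10¹¹.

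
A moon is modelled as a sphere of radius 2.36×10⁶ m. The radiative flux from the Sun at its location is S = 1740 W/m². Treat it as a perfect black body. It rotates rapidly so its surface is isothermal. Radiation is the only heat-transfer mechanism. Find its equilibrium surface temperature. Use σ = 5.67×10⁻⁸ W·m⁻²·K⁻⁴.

T ≈ 296 K

At equilibrium, absorbed power = emitted power.
Absorbing cross-section = πr² = 1.750×10¹³ m²; emitting surface = 4πr² = 6.999×10¹³ m² (ratio 4).
S·A_cross = εσ·A_surf·T⁴  ⇒  T⁴ = S/(4σ).
T⁴ = 1.00·1740/(4·5.67×10⁻⁸) = 7.672×10⁹ K⁴.
T = (7.672×10⁹)^(1/4).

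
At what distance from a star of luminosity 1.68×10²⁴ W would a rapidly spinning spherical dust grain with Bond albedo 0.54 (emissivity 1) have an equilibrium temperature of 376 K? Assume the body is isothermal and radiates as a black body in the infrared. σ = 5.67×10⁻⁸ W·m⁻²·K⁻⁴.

For an isothermal black-emitting sphere, (1−a)S·πr² = σ·4πr²·T⁴ ⇒ S = 4σT⁴/(1−a).
S = 4·5.67×10⁻⁸·(376)⁴/0.460 = 9855 W/m².
Flux falls as S = L/(4πd²), so d = √(L/(4πS)) = √(1.68×10²⁴/(4π·9855)).

d ≈ 3.68×10⁹ m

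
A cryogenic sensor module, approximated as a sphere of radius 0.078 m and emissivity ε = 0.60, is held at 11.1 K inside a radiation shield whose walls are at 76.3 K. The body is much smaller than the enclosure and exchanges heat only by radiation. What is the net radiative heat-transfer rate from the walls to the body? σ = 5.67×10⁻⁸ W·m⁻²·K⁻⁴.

P_net ≈ 0.0881 W

For a small grey body in a large enclosure: P_net = εσA(T_body⁴ − T_wall⁴).
A = 4πr² = 0.07645 m²; T_body⁴ − T_wall⁴ = 15180 − 3.389×10⁷ = -3.388×10⁷ K⁴.
|P_net| = 0.60·5.67×10⁻⁸·0.07645·3.388×10⁷.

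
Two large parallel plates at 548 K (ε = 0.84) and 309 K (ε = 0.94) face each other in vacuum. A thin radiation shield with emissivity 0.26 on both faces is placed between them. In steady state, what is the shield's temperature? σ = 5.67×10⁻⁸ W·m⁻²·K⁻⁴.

In steady state the net flux on the hot side equals that on the cold side.
σ(T₁⁴−T_s⁴)/D₁ = σ(T_s⁴−T₂⁴)/D₂, with D₁ = 1/ε₁+1/ε_s−1 = 4.037, D₂ = 1/ε_s+1/ε₂−1 = 3.910.
Solve for T_s⁴: T_s⁴ = (D₂·T₁⁴ + D₁·T₂⁴)/(D₁+D₂) = 4.900×10¹⁰ K⁴.

T_s ≈ 470 K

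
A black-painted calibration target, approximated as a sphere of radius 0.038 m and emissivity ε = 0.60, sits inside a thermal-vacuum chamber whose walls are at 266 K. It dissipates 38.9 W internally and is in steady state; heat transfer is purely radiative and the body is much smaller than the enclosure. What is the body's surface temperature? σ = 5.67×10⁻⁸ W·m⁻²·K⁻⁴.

T ≈ 511 K

For a small grey body in a large enclosure, net radiated power = εσA(T⁴ − T_w⁴).
Steady state: P = εσA(T⁴ − T_w⁴) with A = 4πr² = 0.01815 m².
T⁴ = P/(εσA) + T_w⁴ = 38.9/(0.60·5.67×10⁻⁸·0.01815) + (266)⁴
    = 6.301×10¹⁰ + 5.006×10⁹ = 6.802×10¹⁰ K⁴.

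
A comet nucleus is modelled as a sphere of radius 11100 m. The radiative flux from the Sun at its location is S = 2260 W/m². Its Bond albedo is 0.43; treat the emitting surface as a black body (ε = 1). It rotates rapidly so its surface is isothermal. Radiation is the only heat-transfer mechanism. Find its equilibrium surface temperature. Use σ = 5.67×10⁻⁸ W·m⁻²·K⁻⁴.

T ≈ 275 K

At equilibrium, absorbed power = emitted power.
Absorbing cross-section = πr² = 3.871×10⁸ m²; emitting surface = 4πr² = 1.548×10⁹ m² (ratio 4).
(1−a)S·A_cross = εσ·A_surf·T⁴  ⇒  T⁴ = (1−a)S/(4σ).
T⁴ = 0.570·2260/(4·5.67×10⁻⁸) = 5.680×10⁹ K⁴.
T = (5.680×10⁹)^(1/4).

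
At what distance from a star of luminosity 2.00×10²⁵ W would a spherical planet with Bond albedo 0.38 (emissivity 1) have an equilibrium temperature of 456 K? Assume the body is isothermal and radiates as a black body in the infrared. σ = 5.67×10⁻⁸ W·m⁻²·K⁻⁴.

d ≈ 1.00×10¹⁰ m

For an isothermal black-emitting sphere, (1−a)S·πr² = σ·4πr²·T⁴ ⇒ S = 4σT⁴/(1−a).
S = 4·5.67×10⁻⁸·(456)⁴/0.620 = 15820 W/m².
Flux falls as S = L/(4πd²), so d = √(L/(4πS)) = √(2.00×10²⁵/(4π·15820)).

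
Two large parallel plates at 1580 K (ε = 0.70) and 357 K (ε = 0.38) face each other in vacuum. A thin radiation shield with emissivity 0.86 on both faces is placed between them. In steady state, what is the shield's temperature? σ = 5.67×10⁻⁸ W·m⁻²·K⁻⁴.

In steady state the net flux on the hot side equals that on the cold side.
σ(T₁⁴−T_s⁴)/D₁ = σ(T_s⁴−T₂⁴)/D₂, with D₁ = 1/ε₁+1/ε_s−1 = 1.591, D₂ = 1/ε_s+1/ε₂−1 = 2.794.
Solve for T_s⁴: T_s⁴ = (D₂·T₁⁴ + D₁·T₂⁴)/(D₁+D₂) = 3.977×10¹² K⁴.

T_s ≈ 1410 K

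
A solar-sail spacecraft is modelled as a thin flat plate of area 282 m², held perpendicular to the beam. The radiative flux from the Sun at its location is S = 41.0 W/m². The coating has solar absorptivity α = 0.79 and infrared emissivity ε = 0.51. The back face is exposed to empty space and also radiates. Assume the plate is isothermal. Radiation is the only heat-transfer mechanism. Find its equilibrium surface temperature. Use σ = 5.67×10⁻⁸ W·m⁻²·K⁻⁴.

T ≈ 154 K

At equilibrium, absorbed power = emitted power.
Absorbing cross-section = A = 282.0 m²; emitting surface = 2A = 564.0 m² (ratio 2).
αS·A_cross = εσ·A_surf·T⁴  ⇒  T⁴ = αS/(ε·2σ).
T⁴ = 0.790·41.0/(0.51·2·5.67×10⁻⁸) = 5.601×10⁸ K⁴.
T = (5.601×10⁸)^(1/4).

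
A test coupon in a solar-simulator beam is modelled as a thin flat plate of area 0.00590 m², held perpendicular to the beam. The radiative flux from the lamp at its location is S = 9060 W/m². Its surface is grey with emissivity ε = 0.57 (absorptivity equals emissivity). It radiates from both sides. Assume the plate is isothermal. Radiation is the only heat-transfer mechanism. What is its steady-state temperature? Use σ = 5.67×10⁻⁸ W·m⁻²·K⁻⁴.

At equilibrium, absorbed power = emitted power.
Absorbing cross-section = A = 0.005900 m²; emitting surface = 2A = 0.01180 m² (ratio 2).
εS·A_cross = εσ·A_surf·T⁴  ⇒  T⁴ = S/(2σ)   (ε cancels).
T⁴ = 9060/(2·5.67×10⁻⁸) = 7.989×10¹⁰ K⁴.
T = (7.989×10¹⁰)^(1/4).

T ≈ 532 K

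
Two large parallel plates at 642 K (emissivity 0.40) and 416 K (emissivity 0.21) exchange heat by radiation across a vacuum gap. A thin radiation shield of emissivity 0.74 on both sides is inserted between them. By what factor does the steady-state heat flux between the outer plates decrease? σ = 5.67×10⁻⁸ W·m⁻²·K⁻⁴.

factor ≈ 1.27

Without shield: q₀ = σΔ(T⁴)/(1/ε₁+1/ε₂−1) with denominator 6.262.
With shield the two gaps are in series; the resistances add: (1/ε₁+1/ε_s−1)+(1/ε_s+1/ε₂−1) = 2.851+5.113 = 7.965.
Heat-flux ratio q₀/q = 7.965/6.262.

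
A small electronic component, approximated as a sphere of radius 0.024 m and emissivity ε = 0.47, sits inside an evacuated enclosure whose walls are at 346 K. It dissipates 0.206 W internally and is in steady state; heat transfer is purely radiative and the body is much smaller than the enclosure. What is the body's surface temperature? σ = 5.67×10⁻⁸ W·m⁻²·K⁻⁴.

T ≈ 352 K

For a small grey body in a large enclosure, net radiated power = εσA(T⁴ − T_w⁴).
Steady state: P = εσA(T⁴ − T_w⁴) with A = 4πr² = 0.007238 m².
T⁴ = P/(εσA) + T_w⁴ = 0.206/(0.47·5.67×10⁻⁸·0.007238) + (346)⁴
    = 1.068×10⁹ + 1.433×10¹⁰ = 1.540×10¹⁰ K⁴.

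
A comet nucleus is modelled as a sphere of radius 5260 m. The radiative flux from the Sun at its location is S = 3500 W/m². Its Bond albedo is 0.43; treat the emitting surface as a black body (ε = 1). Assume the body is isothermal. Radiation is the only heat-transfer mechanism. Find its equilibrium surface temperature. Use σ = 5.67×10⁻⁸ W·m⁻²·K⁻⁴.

At equilibrium, absorbed power = emitted power.
Absorbing cross-section = πr² = 8.692×10⁷ m²; emitting surface = 4πr² = 3.477×10⁸ m² (ratio 4).
(1−a)S·A_cross = εσ·A_surf·T⁴  ⇒  T⁴ = (1−a)S/(4σ).
T⁴ = 0.570·3500/(4·5.67×10⁻⁸) = 8.796×10⁹ K⁴.
T = (8.796×10⁹)^(1/4).

T ≈ 306 K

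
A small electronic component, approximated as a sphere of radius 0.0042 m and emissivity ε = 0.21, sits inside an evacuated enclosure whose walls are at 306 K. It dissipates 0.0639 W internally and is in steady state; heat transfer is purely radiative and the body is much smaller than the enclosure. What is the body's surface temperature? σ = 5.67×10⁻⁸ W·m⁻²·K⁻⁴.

For a small grey body in a large enclosure, net radiated power = εσA(T⁴ − T_w⁴).
Steady state: P = εσA(T⁴ − T_w⁴) with A = 4πr² = 2.217×10⁻⁴ m².
T⁴ = P/(εσA) + T_w⁴ = 0.0639/(0.21·5.67×10⁻⁸·2.217×10⁻⁴) + (306)⁴
    = 2.421×10¹⁰ + 8.768×10⁹ = 3.298×10¹⁰ K⁴.

T ≈ 426 K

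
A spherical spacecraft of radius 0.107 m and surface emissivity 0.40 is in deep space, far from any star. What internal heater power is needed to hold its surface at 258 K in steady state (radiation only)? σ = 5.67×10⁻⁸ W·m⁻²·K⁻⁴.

P = εσ·4πr²·T⁴.
4πr² = 0.1439 m²; T⁴ = 4.431×10⁹ K⁴.
P = 0.40·5.67×10⁻⁸·0.1439·4.431×10⁹.

P ≈ 14.5 W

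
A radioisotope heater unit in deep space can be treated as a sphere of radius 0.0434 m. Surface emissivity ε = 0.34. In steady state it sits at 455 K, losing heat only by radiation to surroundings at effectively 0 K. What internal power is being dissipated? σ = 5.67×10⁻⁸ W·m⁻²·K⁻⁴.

Steady state: P = εσA T⁴.
A = 4πr² = 0.02367 m²; T⁴ = (455)⁴ = 4.286×10¹⁰ K⁴.
P = 0.34 × 5.67×10⁻⁸ × 0.02367 × 4.286×10¹⁰.

P ≈ 19.6 W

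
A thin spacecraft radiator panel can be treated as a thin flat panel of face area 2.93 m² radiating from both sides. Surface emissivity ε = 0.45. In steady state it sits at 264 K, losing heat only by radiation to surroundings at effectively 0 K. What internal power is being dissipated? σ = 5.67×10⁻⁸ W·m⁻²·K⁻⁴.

P ≈ 726 W

Steady state: P = εσA T⁴.
A = 2·2.93 = 5.860 m²; T⁴ = (264)⁴ = 4.858×10⁹ K⁴.
P = 0.45 × 5.67×10⁻⁸ × 5.860 × 4.858×10⁹.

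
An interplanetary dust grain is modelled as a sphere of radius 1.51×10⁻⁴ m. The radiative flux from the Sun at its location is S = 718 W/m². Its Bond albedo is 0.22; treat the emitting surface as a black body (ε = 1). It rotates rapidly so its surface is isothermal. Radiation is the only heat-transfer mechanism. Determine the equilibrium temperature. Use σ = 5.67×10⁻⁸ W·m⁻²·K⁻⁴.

T ≈ 223 K

At equilibrium, absorbed power = emitted power.
Absorbing cross-section = πr² = 7.163×10⁻⁸ m²; emitting surface = 4πr² = 2.865×10⁻⁷ m² (ratio 4).
(1−a)S·A_cross = εσ·A_surf·T⁴  ⇒  T⁴ = (1−a)S/(4σ).
T⁴ = 0.780·718/(4·5.67×10⁻⁸) = 2.469×10⁹ K⁴.
T = (2.469×10⁹)^(1/4).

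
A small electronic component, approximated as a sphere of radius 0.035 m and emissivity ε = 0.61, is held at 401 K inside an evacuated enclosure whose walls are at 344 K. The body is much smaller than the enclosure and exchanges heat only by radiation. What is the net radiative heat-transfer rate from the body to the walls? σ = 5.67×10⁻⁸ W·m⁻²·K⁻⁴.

For a small grey body in a large enclosure: P_net = εσA(T_body⁴ − T_wall⁴).
A = 4πr² = 0.01539 m²; T_body⁴ − T_wall⁴ = 2.586×10¹⁰ − 1.400×10¹⁰ = 1.185×10¹⁰ K⁴.
|P_net| = 0.61·5.67×10⁻⁸·0.01539·1.185×10¹⁰.

P_net ≈ 6.31 W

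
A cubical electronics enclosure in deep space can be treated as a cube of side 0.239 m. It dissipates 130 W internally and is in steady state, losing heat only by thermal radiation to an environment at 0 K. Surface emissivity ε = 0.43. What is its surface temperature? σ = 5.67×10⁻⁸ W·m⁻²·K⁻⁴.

T ≈ 353 K

Steady state: internal power = radiated power, P = εσA T⁴.
Radiating area A = 6L² = 0.3427 m².
T⁴ = P/(εσA) = 130/(0.43·5.67×10⁻⁸·0.3427) = 1.556×10¹⁰ K⁴.
T = (1.556×10¹⁰)^(1/4).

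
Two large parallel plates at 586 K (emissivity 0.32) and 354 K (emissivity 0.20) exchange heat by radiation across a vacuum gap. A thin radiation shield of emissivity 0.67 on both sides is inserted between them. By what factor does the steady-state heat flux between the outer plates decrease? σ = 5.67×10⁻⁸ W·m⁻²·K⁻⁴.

factor ≈ 1.28

Without shield: q₀ = σΔ(T⁴)/(1/ε₁+1/ε₂−1) with denominator 7.125.
With shield the two gaps are in series; the resistances add: (1/ε₁+1/ε_s−1)+(1/ε_s+1/ε₂−1) = 3.618+5.493 = 9.110.
Heat-flux ratio q₀/q = 9.110/7.125.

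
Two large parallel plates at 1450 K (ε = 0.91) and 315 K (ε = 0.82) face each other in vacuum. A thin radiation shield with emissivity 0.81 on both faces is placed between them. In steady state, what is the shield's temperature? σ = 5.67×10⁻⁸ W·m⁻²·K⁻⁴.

T_s ≈ 1230 K

In steady state the net flux on the hot side equals that on the cold side.
σ(T₁⁴−T_s⁴)/D₁ = σ(T_s⁴−T₂⁴)/D₂, with D₁ = 1/ε₁+1/ε_s−1 = 1.333, D₂ = 1/ε_s+1/ε₂−1 = 1.454.
Solve for T_s⁴: T_s⁴ = (D₂·T₁⁴ + D₁·T₂⁴)/(D₁+D₂) = 2.311×10¹² K⁴.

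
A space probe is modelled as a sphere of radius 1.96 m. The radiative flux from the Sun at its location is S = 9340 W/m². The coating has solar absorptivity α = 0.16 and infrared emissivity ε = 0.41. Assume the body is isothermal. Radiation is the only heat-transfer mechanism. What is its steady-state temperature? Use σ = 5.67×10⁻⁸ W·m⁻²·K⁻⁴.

T ≈ 356 K

At equilibrium, absorbed power = emitted power.
Absorbing cross-section = πr² = 12.07 m²; emitting surface = 4πr² = 48.27 m² (ratio 4).
αS·A_cross = εσ·A_surf·T⁴  ⇒  T⁴ = αS/(ε·4σ).
T⁴ = 0.160·9340/(0.41·4·5.67×10⁻⁸) = 1.607×10¹⁰ K⁴.
T = (1.607×10¹⁰)^(1/4).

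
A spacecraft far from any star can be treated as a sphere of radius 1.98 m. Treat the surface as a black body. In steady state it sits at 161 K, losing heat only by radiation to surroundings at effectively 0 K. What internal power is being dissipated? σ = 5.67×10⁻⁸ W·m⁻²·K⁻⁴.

P ≈ 1880 W

Steady state: P = εσA T⁴.
A = 4πr² = 49.27 m²; T⁴ = (161)⁴ = 6.719×10⁸ K⁴.
P = 1.0 × 5.67×10⁻⁸ × 49.27 × 6.719×10⁸.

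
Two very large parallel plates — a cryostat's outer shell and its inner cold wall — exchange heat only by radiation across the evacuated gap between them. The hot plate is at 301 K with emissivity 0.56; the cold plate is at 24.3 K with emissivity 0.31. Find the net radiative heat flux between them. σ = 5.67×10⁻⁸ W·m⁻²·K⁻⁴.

q ≈ 116 W/m²

For two infinite grey parallel plates, q = σ(T₁⁴ − T₂⁴)/(1/ε₁ + 1/ε₂ − 1).
T₁⁴ − T₂⁴ = 8.209×10⁹ − 3.487×10⁵ = 8.208×10⁹ K⁴.
1/ε₁ + 1/ε₂ − 1 = 1.786 + 3.226 − 1 = 4.012.
q = 5.67×10⁻⁸ × 8.208×10⁹ / 4.012.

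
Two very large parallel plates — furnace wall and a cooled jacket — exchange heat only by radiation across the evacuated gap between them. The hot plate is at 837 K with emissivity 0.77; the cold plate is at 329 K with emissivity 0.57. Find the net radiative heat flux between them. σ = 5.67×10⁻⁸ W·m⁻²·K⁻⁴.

For two infinite grey parallel plates, q = σ(T₁⁴ − T₂⁴)/(1/ε₁ + 1/ε₂ − 1).
T₁⁴ − T₂⁴ = 4.908×10¹¹ − 1.172×10¹⁰ = 4.791×10¹¹ K⁴.
1/ε₁ + 1/ε₂ − 1 = 1.299 + 1.754 − 1 = 2.053.
q = 5.67×10⁻⁸ × 4.791×10¹¹ / 2.053.

q ≈ 13200 W/m²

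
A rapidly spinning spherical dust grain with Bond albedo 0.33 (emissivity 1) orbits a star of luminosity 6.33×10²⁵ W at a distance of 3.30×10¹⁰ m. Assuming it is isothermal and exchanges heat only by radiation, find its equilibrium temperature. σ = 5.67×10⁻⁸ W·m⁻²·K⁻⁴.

First find the stellar flux at distance d: S = L/(4πd²) = 6.33×10²⁵/(4π·(3.30×10¹⁰)²) = 4626 W/m².
For an isothermal sphere, absorbed (1−a)S·πr² = emitted σ·4πr²·T⁴, so T⁴ = (1−a)S/(4σ).
T⁴ = 0.670·4626/(4·5.67×10⁻⁸) = 1.366×10¹⁰ K⁴.

T ≈ 342 K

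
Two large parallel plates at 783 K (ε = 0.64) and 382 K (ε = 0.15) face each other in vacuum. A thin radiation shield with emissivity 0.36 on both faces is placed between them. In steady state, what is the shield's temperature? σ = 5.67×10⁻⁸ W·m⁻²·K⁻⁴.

In steady state the net flux on the hot side equals that on the cold side.
σ(T₁⁴−T_s⁴)/D₁ = σ(T_s⁴−T₂⁴)/D₂, with D₁ = 1/ε₁+1/ε_s−1 = 3.340, D₂ = 1/ε_s+1/ε₂−1 = 8.444.
Solve for T_s⁴: T_s⁴ = (D₂·T₁⁴ + D₁·T₂⁴)/(D₁+D₂) = 2.754×10¹¹ K⁴.

T_s ≈ 724 K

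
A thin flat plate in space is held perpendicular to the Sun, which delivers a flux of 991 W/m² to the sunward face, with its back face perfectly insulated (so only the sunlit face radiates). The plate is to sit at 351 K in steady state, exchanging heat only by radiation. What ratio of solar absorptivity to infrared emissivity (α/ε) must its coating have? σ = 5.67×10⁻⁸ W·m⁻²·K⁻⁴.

Balance: αS·A = εσ·1A·T⁴ ⇒ α/ε = σT⁴/S.
α/ε = 5.67×10⁻⁸·(351)⁴/991 = 5.67×10⁻⁸·1.518×10¹⁰/991.

α/ε ≈ 0.868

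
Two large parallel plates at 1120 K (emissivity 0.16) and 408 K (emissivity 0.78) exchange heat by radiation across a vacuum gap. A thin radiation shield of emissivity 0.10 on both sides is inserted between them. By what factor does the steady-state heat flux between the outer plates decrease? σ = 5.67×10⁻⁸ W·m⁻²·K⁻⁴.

Without shield: q₀ = σΔ(T⁴)/(1/ε₁+1/ε₂−1) with denominator 6.532.
With shield the two gaps are in series; the resistances add: (1/ε₁+1/ε_s−1)+(1/ε_s+1/ε₂−1) = 15.25+10.28 = 25.53.
Heat-flux ratio q₀/q = 25.53/6.532.

factor ≈ 3.91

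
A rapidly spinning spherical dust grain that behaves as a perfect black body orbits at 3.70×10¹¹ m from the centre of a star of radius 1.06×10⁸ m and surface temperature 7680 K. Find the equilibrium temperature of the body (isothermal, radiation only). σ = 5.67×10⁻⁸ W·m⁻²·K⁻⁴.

The star's surface emits σT_*⁴; at distance d the flux is S = σT_*⁴(R_*/d)².
S = 5.67×10⁻⁸·(7680)⁴·(1.06×10⁸/3.70×10¹¹)² = 16.19 W/m².
For an isothermal sphere T⁴ = (1−a)S/(4σ) = 7.138×10⁷ K⁴.

T ≈ 91.9 K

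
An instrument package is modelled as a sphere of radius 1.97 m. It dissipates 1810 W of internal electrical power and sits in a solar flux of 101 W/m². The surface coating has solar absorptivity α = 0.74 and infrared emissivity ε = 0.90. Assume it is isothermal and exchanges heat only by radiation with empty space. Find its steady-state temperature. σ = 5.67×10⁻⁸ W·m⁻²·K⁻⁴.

T ≈ 182 K

At steady state, absorbed solar power + internal power = radiated power.
Absorbed: α·S·A_cross = 0.74·101·12.19 = 911.2 W (cross-section πr²).
Total input = 911.2 + 1810 = 2721 W.
Radiated: εσ·A_surf·T⁴ with A_surf = 4πr² = 48.77 m².
T⁴ = 2721/(0.90·5.67×10⁻⁸·48.77) = 1.093×10⁹ K⁴.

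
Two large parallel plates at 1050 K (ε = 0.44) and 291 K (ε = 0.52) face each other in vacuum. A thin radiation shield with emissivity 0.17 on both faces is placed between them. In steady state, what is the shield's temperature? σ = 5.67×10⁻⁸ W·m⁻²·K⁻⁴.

In steady state the net flux on the hot side equals that on the cold side.
σ(T₁⁴−T_s⁴)/D₁ = σ(T_s⁴−T₂⁴)/D₂, with D₁ = 1/ε₁+1/ε_s−1 = 7.155, D₂ = 1/ε_s+1/ε₂−1 = 6.805.
Solve for T_s⁴: T_s⁴ = (D₂·T₁⁴ + D₁·T₂⁴)/(D₁+D₂) = 5.962×10¹¹ K⁴.

T_s ≈ 879 K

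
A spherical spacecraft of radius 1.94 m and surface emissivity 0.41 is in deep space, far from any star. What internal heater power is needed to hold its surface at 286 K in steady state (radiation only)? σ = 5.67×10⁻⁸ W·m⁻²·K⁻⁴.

P ≈ 7360 W

P = εσ·4πr²·T⁴.
4πr² = 47.29 m²; T⁴ = 6.691×10⁹ K⁴.
P = 0.41·5.67×10⁻⁸·47.29·6.691×10⁹.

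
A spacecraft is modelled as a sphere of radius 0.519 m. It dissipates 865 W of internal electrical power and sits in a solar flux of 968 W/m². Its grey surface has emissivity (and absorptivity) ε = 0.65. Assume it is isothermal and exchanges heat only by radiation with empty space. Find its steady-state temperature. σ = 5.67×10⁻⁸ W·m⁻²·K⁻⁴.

T ≈ 325 K

At steady state, absorbed solar power + internal power = radiated power.
Absorbed: α·S·A_cross = 0.65·968·0.8462 = 532.4 W (cross-section πr²).
Total input = 532.4 + 865 = 1397 W.
Radiated: εσ·A_surf·T⁴ with A_surf = 4πr² = 3.385 m².
T⁴ = 1397/(0.65·5.67×10⁻⁸·3.385) = 1.120×10¹⁰ K⁴.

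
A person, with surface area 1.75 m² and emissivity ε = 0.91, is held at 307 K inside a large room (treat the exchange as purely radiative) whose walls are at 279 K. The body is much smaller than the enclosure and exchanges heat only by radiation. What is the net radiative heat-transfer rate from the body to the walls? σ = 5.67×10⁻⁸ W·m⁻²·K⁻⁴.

P_net ≈ 255 W

For a small grey body in a large enclosure: P_net = εσA(T_body⁴ − T_wall⁴).
A = 1.75 m²; T_body⁴ − T_wall⁴ = 8.883×10⁹ − 6.059×10⁹ = 2.824×10⁹ K⁴.
|P_net| = 0.91·5.67×10⁻⁸·1.750·2.824×10⁹.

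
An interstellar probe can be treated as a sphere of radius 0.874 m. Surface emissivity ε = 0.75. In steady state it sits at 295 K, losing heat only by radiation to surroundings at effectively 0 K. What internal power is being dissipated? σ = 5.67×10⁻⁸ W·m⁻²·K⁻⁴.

Steady state: P = εσA T⁴.
A = 4πr² = 9.599 m²; T⁴ = (295)⁴ = 7.573×10⁹ K⁴.
P = 0.75 × 5.67×10⁻⁸ × 9.599 × 7.573×10⁹.

P ≈ 3090 W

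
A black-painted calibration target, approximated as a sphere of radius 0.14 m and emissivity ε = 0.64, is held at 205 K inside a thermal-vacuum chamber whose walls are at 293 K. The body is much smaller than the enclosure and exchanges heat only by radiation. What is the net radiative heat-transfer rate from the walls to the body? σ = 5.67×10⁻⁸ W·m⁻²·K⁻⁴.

P_net ≈ 50.1 W

For a small grey body in a large enclosure: P_net = εσA(T_body⁴ − T_wall⁴).
A = 4πr² = 0.2463 m²; T_body⁴ − T_wall⁴ = 1.766×10⁹ − 7.370×10⁹ = -5.604×10⁹ K⁴.
|P_net| = 0.64·5.67×10⁻⁸·0.2463·5.604×10⁹.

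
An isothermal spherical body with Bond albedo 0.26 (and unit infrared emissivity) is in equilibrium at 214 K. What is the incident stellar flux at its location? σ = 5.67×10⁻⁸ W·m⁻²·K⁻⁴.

(1−a)S·πr² = σ·4πr²·T⁴ ⇒ S = 4σT⁴/(1−a).
S = 4·5.67×10⁻⁸·2.097×10⁹/0.740.

S ≈ 643 W/m²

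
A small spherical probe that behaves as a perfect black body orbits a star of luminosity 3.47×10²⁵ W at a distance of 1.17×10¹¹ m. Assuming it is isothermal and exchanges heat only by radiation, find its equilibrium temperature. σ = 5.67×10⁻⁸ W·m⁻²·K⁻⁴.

First find the stellar flux at distance d: S = L/(4πd²) = 3.47×10²⁵/(4π·(1.17×10¹¹)²) = 201.7 W/m².
For an isothermal sphere, absorbed (1−a)S·πr² = emitted σ·4πr²·T⁴, so T⁴ = (1−a)S/(4σ).
T⁴ = 1.00·201.7/(4·5.67×10⁻⁸) = 8.894×10⁸ K⁴.

T ≈ 173 K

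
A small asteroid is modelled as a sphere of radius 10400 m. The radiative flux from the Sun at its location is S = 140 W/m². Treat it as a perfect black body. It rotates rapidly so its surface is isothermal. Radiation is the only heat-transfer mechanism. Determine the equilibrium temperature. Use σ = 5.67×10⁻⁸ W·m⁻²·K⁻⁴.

At equilibrium, absorbed power = emitted power.
Absorbing cross-section = πr² = 3.398×10⁸ m²; emitting surface = 4πr² = 1.359×10⁹ m² (ratio 4).
S·A_cross = εσ·A_surf·T⁴  ⇒  T⁴ = S/(4σ).
T⁴ = 1.00·140/(4·5.67×10⁻⁸) = 6.173×10⁸ K⁴.
T = (6.173×10⁸)^(1/4).

T ≈ 158 K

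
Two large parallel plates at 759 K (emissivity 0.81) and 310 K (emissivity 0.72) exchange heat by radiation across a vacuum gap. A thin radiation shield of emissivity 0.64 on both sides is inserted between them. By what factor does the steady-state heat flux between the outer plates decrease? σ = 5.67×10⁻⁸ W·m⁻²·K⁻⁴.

factor ≈ 2.31

Without shield: q₀ = σΔ(T⁴)/(1/ε₁+1/ε₂−1) with denominator 1.623.
With shield the two gaps are in series; the resistances add: (1/ε₁+1/ε_s−1)+(1/ε_s+1/ε₂−1) = 1.797+1.951 = 3.748.
Heat-flux ratio q₀/q = 3.748/1.623.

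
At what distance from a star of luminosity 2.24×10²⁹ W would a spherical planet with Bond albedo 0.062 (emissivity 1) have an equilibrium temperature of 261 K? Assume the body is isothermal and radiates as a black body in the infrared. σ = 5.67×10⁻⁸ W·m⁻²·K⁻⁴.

For an isothermal black-emitting sphere, (1−a)S·πr² = σ·4πr²·T⁴ ⇒ S = 4σT⁴/(1−a).
S = 4·5.67×10⁻⁸·(261)⁴/0.938 = 1122 W/m².
Flux falls as S = L/(4πd²), so d = √(L/(4πS)) = √(2.24×10²⁹/(4π·1122)).

d ≈ 3.99×10¹² m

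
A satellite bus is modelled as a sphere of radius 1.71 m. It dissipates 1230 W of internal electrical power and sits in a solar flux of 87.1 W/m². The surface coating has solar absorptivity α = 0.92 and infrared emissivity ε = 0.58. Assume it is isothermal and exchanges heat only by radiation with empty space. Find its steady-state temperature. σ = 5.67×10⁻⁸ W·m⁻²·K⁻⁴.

At steady state, absorbed solar power + internal power = radiated power.
Absorbed: α·S·A_cross = 0.92·87.1·9.186 = 736.1 W (cross-section πr²).
Total input = 736.1 + 1230 = 1966 W.
Radiated: εσ·A_surf·T⁴ with A_surf = 4πr² = 36.75 m².
T⁴ = 1966/(0.58·5.67×10⁻⁸·36.75) = 1.627×10⁹ K⁴.

T ≈ 201 K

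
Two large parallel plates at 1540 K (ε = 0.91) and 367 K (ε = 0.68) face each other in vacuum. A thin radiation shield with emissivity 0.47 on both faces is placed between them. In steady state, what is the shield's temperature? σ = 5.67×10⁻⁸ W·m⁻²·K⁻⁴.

T_s ≈ 1320 K

In steady state the net flux on the hot side equals that on the cold side.
σ(T₁⁴−T_s⁴)/D₁ = σ(T_s⁴−T₂⁴)/D₂, with D₁ = 1/ε₁+1/ε_s−1 = 2.227, D₂ = 1/ε_s+1/ε₂−1 = 2.598.
Solve for T_s⁴: T_s⁴ = (D₂·T₁⁴ + D₁·T₂⁴)/(D₁+D₂) = 3.037×10¹² K⁴.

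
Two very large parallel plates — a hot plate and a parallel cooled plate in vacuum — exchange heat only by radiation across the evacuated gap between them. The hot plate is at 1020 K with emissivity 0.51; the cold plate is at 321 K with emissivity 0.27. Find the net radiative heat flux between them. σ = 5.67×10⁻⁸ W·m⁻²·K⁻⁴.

q ≈ 13000 W/m²

For two infinite grey parallel plates, q = σ(T₁⁴ − T₂⁴)/(1/ε₁ + 1/ε₂ − 1).
T₁⁴ − T₂⁴ = 1.082×10¹² − 1.062×10¹⁰ = 1.072×10¹² K⁴.
1/ε₁ + 1/ε₂ − 1 = 1.961 + 3.704 − 1 = 4.664.
q = 5.67×10⁻⁸ × 1.072×10¹² / 4.664.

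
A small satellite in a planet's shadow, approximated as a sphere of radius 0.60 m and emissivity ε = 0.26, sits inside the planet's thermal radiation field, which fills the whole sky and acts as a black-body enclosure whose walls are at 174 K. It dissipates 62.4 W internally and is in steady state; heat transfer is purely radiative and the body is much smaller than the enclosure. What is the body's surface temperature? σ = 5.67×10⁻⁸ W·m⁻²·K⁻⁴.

For a small grey body in a large enclosure, net radiated power = εσA(T⁴ − T_w⁴).
Steady state: P = εσA(T⁴ − T_w⁴) with A = 4πr² = 4.524 m².
T⁴ = P/(εσA) + T_w⁴ = 62.4/(0.26·5.67×10⁻⁸·4.524) + (174)⁴
    = 9.357×10⁸ + 9.166×10⁸ = 1.852×10⁹ K⁴.

T ≈ 207 K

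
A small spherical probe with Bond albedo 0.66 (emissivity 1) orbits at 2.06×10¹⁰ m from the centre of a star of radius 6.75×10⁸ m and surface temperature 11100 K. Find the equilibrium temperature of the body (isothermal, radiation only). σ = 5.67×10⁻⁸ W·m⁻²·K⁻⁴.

T ≈ 1080 K

The star's surface emits σT_*⁴; at distance d the flux is S = σT_*⁴(R_*/d)².
S = 5.67×10⁻⁸·(11100)⁴·(6.75×10⁸/2.06×10¹⁰)² = 9.242×10⁵ W/m².
For an isothermal sphere T⁴ = (1−a)S/(4σ) = 1.385×10¹² K⁴.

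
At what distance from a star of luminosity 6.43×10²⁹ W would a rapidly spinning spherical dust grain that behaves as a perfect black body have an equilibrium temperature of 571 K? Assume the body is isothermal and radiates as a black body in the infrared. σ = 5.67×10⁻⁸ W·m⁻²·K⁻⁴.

d ≈ 1.46×10¹² m

For an isothermal black-emitting sphere, (1−a)S·πr² = σ·4πr²·T⁴ ⇒ S = 4σT⁴/(1−a).
S = 4·5.67×10⁻⁸·(571)⁴/1.00 = 24110 W/m².
Flux falls as S = L/(4πd²), so d = √(L/(4πS)) = √(6.43×10²⁹/(4π·24110)).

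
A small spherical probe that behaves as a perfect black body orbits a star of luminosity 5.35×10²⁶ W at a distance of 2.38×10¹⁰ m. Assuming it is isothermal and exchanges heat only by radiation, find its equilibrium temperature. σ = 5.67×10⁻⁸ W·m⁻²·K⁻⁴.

First find the stellar flux at distance d: S = L/(4πd²) = 5.35×10²⁶/(4π·(2.38×10¹⁰)²) = 75160 W/m².
For an isothermal sphere, absorbed (1−a)S·πr² = emitted σ·4πr²·T⁴, so T⁴ = (1−a)S/(4σ).
T⁴ = 1.00·75160/(4·5.67×10⁻⁸) = 3.314×10¹¹ K⁴.

T ≈ 759 K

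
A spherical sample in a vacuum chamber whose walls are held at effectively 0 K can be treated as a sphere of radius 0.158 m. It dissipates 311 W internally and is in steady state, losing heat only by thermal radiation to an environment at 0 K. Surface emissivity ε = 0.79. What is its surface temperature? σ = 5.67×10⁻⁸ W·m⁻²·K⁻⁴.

Steady state: internal power = radiated power, P = εσA T⁴.
Radiating area A = 4πr² = 0.3137 m².
T⁴ = P/(εσA) = 311/(0.79·5.67×10⁻⁸·0.3137) = 2.213×10¹⁰ K⁴.
T = (2.213×10¹⁰)^(1/4).

T ≈ 386 K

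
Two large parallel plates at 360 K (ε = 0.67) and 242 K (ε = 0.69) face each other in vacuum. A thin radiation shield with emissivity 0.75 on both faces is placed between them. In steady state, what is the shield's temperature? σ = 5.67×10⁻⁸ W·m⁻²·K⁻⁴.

In steady state the net flux on the hot side equals that on the cold side.
σ(T₁⁴−T_s⁴)/D₁ = σ(T_s⁴−T₂⁴)/D₂, with D₁ = 1/ε₁+1/ε_s−1 = 1.826, D₂ = 1/ε_s+1/ε₂−1 = 1.783.
Solve for T_s⁴: T_s⁴ = (D₂·T₁⁴ + D₁·T₂⁴)/(D₁+D₂) = 1.003×10¹⁰ K⁴.

T_s ≈ 316 K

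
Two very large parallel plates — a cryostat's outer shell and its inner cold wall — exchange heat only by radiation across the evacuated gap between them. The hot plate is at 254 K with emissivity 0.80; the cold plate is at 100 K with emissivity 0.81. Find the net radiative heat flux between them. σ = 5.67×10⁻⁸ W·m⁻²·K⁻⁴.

q ≈ 155 W/m²

For two infinite grey parallel plates, q = σ(T₁⁴ − T₂⁴)/(1/ε₁ + 1/ε₂ − 1).
T₁⁴ − T₂⁴ = 4.162×10⁹ − 1.000×10⁸ = 4.062×10⁹ K⁴.
1/ε₁ + 1/ε₂ − 1 = 1.250 + 1.235 − 1 = 1.485.
q = 5.67×10⁻⁸ × 4.062×10⁹ / 1.485.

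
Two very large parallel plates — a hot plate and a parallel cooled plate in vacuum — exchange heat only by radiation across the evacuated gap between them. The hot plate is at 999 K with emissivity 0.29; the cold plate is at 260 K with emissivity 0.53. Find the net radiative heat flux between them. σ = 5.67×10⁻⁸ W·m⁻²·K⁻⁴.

For two infinite grey parallel plates, q = σ(T₁⁴ − T₂⁴)/(1/ε₁ + 1/ε₂ − 1).
T₁⁴ − T₂⁴ = 9.960×10¹¹ − 4.570×10⁹ = 9.914×10¹¹ K⁴.
1/ε₁ + 1/ε₂ − 1 = 3.448 + 1.887 − 1 = 4.335.
q = 5.67×10⁻⁸ × 9.914×10¹¹ / 4.335.

q ≈ 13000 W/m²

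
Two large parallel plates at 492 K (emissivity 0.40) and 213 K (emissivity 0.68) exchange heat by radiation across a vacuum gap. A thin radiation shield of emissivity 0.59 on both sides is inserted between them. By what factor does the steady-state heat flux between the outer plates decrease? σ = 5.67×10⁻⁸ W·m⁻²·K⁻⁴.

factor ≈ 1.80

Without shield: q₀ = σΔ(T⁴)/(1/ε₁+1/ε₂−1) with denominator 2.971.
With shield the two gaps are in series; the resistances add: (1/ε₁+1/ε_s−1)+(1/ε_s+1/ε₂−1) = 3.195+2.166 = 5.360.
Heat-flux ratio q₀/q = 5.360/2.971.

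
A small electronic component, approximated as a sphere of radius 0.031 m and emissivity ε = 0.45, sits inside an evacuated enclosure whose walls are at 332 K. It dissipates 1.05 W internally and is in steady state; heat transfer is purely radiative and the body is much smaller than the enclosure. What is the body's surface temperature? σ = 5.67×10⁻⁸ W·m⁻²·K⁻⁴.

T ≈ 353 K

For a small grey body in a large enclosure, net radiated power = εσA(T⁴ − T_w⁴).
Steady state: P = εσA(T⁴ − T_w⁴) with A = 4πr² = 0.01208 m².
T⁴ = P/(εσA) + T_w⁴ = 1.05/(0.45·5.67×10⁻⁸·0.01208) + (332)⁴
    = 3.408×10⁹ + 1.215×10¹⁰ = 1.556×10¹⁰ K⁴.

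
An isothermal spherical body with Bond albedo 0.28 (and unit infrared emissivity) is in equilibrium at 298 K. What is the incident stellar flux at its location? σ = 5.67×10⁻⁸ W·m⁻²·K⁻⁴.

S ≈ 2480 W/m²

(1−a)S·πr² = σ·4πr²·T⁴ ⇒ S = 4σT⁴/(1−a).
S = 4·5.67×10⁻⁸·7.886×10⁹/0.720.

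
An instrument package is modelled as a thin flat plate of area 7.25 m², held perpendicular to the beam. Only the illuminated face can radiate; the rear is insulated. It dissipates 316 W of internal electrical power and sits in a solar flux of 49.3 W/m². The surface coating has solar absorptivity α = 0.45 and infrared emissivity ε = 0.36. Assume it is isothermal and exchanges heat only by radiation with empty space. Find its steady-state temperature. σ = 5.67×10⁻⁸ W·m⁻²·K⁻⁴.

T ≈ 238 K

At steady state, absorbed solar power + internal power = radiated power.
Absorbed: α·S·A_cross = 0.45·49.3·7.250 = 160.8 W (cross-section A).
Total input = 160.8 + 316 = 476.8 W.
Radiated: εσ·A_surf·T⁴ with A_surf = A = 7.250 m².
T⁴ = 476.8/(0.36·5.67×10⁻⁸·7.250) = 3.222×10⁹ K⁴.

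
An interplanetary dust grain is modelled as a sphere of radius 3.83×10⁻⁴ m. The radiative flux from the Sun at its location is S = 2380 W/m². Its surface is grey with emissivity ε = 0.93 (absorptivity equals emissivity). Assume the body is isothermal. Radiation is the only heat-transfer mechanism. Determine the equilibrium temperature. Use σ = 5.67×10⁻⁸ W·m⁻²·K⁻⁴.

At equilibrium, absorbed power = emitted power.
Absorbing cross-section = πr² = 4.608×10⁻⁷ m²; emitting surface = 4πr² = 1.843×10⁻⁶ m² (ratio 4).
εS·A_cross = εσ·A_surf·T⁴  ⇒  T⁴ = S/(4σ)   (ε cancels).
T⁴ = 2380/(4·5.67×10⁻⁸) = 1.049×10¹⁰ K⁴.
T = (1.049×10¹⁰)^(1/4).

T ≈ 320 K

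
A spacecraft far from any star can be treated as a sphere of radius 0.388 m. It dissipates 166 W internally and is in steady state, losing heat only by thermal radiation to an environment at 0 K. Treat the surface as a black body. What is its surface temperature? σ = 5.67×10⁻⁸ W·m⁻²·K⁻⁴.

Steady state: internal power = radiated power, P = εσA T⁴.
Radiating area A = 4πr² = 1.892 m².
T⁴ = P/(εσA) = 166/(1.0·5.67×10⁻⁸·1.892) = 1.548×10⁹ K⁴.
T = (1.548×10⁹)^(1/4).

T ≈ 198 K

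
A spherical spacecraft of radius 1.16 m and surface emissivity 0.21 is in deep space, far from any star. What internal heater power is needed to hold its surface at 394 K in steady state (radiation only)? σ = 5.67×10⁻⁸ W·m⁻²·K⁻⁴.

P = εσ·4πr²·T⁴.
4πr² = 16.91 m²; T⁴ = 2.410×10¹⁰ K⁴.
P = 0.21·5.67×10⁻⁸·16.91·2.410×10¹⁰.

P ≈ 4850 W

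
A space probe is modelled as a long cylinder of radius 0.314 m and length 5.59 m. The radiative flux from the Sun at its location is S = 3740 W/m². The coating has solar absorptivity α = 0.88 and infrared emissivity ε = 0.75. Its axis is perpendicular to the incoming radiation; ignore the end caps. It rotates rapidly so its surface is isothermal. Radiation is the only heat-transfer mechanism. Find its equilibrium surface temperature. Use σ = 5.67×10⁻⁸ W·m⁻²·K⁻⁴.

At equilibrium, absorbed power = emitted power.
Absorbing cross-section = 2rL = 3.511 m²; emitting surface = 2πrL = 11.03 m² (ratio π).
αS·A_cross = εσ·A_surf·T⁴  ⇒  T⁴ = αS/(ε·πσ).
T⁴ = 0.880·3740/(0.75·π·5.67×10⁻⁸) = 2.464×10¹⁰ K⁴.
T = (2.464×10¹⁰)^(1/4).

T ≈ 396 K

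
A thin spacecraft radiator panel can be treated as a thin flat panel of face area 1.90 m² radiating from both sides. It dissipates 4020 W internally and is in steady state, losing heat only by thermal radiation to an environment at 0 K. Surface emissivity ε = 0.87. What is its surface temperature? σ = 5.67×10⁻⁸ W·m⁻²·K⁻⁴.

T ≈ 383 K

Steady state: internal power = radiated power, P = εσA T⁴.
Radiating area A = 2·1.90 = 3.800 m².
T⁴ = P/(εσA) = 4020/(0.87·5.67×10⁻⁸·3.800) = 2.145×10¹⁰ K⁴.
T = (2.145×10¹⁰)^(1/4).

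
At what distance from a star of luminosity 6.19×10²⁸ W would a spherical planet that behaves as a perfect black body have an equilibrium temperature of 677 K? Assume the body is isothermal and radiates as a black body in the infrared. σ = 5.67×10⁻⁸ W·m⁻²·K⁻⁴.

d ≈ 3.22×10¹¹ m

For an isothermal black-emitting sphere, (1−a)S·πr² = σ·4πr²·T⁴ ⇒ S = 4σT⁴/(1−a).
S = 4·5.67×10⁻⁸·(677)⁴/1.00 = 47640 W/m².
Flux falls as S = L/(4πd²), so d = √(L/(4πS)) = √(6.19×10²⁸/(4π·47640)).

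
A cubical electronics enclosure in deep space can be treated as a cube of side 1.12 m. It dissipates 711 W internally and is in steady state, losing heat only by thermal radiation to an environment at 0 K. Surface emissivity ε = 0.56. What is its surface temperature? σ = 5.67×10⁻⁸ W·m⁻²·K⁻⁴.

T ≈ 234 K

Steady state: internal power = radiated power, P = εσA T⁴.
Radiating area A = 6L² = 7.526 m².
T⁴ = P/(εσA) = 711/(0.56·5.67×10⁻⁸·7.526) = 2.975×10⁹ K⁴.
T = (2.975×10⁹)^(1/4).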